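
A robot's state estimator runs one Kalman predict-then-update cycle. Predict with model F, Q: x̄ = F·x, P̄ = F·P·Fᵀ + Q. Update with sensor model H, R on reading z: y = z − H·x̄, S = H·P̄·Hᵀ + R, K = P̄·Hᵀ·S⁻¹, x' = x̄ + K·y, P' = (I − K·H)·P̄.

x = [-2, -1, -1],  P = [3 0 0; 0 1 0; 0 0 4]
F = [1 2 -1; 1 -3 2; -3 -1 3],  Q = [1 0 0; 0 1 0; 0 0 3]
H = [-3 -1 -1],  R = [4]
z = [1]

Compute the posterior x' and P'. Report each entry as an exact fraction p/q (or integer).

x' = [-11/4, 3/4, 6]
P' = [119/10 -117/10 -119/5; -117/10 241/10 62/5; -119/5 62/5 303/5]

x̄ = F·x = [-3, -1, 4]
P̄ = F·P·Fᵀ + Q = [12 -11 -23; -11 29 18; -23 18 67]
y = z − H·x̄ = [-5]
S = H·P̄·Hᵀ + R = [40]
K = P̄·Hᵀ·S⁻¹ = [-1/20; -7/20; -2/5]
x' = x̄ + K·y = [-11/4, 3/4, 6]
P' = (I − K·H)·P̄ = [119/10 -117/10 -119/5; -117/10 241/10 62/5; -119/5 62/5 303/5]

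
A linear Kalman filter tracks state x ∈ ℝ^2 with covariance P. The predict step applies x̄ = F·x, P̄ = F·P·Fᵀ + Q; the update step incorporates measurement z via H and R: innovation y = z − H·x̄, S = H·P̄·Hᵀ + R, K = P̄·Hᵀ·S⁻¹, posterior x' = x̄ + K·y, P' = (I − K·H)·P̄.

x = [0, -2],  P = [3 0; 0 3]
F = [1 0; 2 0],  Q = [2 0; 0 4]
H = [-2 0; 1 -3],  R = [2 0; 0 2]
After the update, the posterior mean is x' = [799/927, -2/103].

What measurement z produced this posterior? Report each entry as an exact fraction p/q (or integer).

z = [-2, 1]

x̄ = F·x = [0, 0]
P̄ = F·P·Fᵀ + Q = [5 6; 6 16]
S = H·P̄·Hᵀ + R = [22 26; 26 115]
K = P̄·Hᵀ·S⁻¹ = [-406/927 -13/927; -16/103 -34/103]
x' − x̄ = [799/927, -2/103] = K·y
y = (KᵀK)⁻¹·Kᵀ·(x' − x̄) = [-2, 1]
z = y + H·x̄ = [-2, 1] + [0, 0] = [-2, 1]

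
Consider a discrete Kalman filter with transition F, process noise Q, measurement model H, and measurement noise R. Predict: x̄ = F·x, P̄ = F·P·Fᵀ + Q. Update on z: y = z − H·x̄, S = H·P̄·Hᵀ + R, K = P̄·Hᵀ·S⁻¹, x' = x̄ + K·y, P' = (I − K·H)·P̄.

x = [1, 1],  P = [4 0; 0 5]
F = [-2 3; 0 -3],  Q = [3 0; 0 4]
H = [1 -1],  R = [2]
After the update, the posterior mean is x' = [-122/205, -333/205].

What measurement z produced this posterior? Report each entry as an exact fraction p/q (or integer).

x̄ = F·x = [1, -3]
P̄ = F·P·Fᵀ + Q = [64 -45; -45 49]
S = H·P̄·Hᵀ + R = [205]
K = P̄·Hᵀ·S⁻¹ = [109/205; -94/205]
x' − x̄ = [-327/205, 282/205] = K·y
y = (KᵀK)⁻¹·Kᵀ·(x' − x̄) = [-3]
z = y + H·x̄ = [-3] + [4] = [1]

z = [1]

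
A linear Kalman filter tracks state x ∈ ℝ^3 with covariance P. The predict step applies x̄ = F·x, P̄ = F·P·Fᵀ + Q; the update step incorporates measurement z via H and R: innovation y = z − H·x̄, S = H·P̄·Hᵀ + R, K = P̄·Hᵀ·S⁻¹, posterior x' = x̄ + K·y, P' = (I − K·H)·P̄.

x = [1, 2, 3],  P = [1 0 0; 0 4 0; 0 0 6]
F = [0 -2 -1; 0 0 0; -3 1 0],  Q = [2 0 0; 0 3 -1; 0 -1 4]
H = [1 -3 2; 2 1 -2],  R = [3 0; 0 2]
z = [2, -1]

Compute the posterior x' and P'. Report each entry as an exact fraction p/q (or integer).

x̄ = F·x = [-7, 0, -1]
P̄ = F·P·Fᵀ + Q = [24 0 -8; 0 3 -1; -8 -1 17]
y = z − H·x̄ = [11, 11]
S = H·P̄·Hᵀ + R = [102 -53; -53 237]
K = P̄·Hᵀ·S⁻¹ = [5288/21365 6952/21365; -2342/21365 -73/21365; 834/4273 -733/4273]
x' = x̄ + K·y = [-2983/4273, -5313/4273, -3162/4273]
P' = (I − K·H)·P̄ = [25528/21365 23408/21365 6056/4273; 23408/21365 38698/21365 8566/4273; 6056/4273 8566/4273 11072/4273]

x' = [-2983/4273, -5313/4273, -3162/4273]
P' = [25528/21365 23408/21365 6056/4273; 23408/21365 38698/21365 8566/4273; 6056/4273 8566/4273 11072/4273]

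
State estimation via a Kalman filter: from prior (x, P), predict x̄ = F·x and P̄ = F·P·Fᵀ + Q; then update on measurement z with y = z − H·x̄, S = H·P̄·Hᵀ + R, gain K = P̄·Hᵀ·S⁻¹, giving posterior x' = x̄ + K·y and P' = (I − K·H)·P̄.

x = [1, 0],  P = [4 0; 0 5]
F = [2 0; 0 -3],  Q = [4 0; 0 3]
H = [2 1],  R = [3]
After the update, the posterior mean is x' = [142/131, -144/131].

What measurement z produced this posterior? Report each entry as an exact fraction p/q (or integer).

x̄ = F·x = [2, 0]
P̄ = F·P·Fᵀ + Q = [20 0; 0 48]
S = H·P̄·Hᵀ + R = [131]
K = P̄·Hᵀ·S⁻¹ = [40/131; 48/131]
x' − x̄ = [-120/131, -144/131] = K·y
y = (KᵀK)⁻¹·Kᵀ·(x' − x̄) = [-3]
z = y + H·x̄ = [-3] + [4] = [1]

z = [1]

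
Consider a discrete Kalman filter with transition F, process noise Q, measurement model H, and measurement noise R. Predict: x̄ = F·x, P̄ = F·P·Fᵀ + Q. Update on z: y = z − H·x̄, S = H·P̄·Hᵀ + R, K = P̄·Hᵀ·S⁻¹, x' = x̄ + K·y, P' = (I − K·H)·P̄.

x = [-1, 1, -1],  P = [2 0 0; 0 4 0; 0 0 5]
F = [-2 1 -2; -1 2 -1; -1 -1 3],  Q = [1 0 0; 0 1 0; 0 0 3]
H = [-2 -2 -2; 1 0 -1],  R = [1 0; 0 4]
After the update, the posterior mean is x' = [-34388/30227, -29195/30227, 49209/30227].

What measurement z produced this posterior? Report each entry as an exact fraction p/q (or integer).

x̄ = F·x = [5, 4, -3]
P̄ = F·P·Fᵀ + Q = [33 22 -30; 22 24 -21; -30 -21 54]
S = H·P̄·Hᵀ + R = [213 -44; -44 151]
K = P̄·Hᵀ·S⁻¹ = [-4778/30227 11219/30227; -5658/30227 6959/30227; -4602/30227 -18156/30227]
x' − x̄ = [-185523/30227, -150103/30227, 139890/30227] = K·y
y = (KᵀK)⁻¹·Kᵀ·(x' − x̄) = [13, -11]
z = y + H·x̄ = [13, -11] + [-12, 8] = [1, -3]

z = [1, -3]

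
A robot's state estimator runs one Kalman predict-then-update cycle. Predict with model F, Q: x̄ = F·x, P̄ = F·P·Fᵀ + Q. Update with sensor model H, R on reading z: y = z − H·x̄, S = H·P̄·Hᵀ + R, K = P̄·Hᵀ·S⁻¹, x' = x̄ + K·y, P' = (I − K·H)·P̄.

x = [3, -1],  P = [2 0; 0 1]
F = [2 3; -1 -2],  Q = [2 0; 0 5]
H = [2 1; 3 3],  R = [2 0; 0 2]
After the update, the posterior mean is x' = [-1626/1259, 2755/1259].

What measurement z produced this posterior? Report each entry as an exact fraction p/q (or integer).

x̄ = F·x = [3, -1]
P̄ = F·P·Fᵀ + Q = [19 -10; -10 11]
S = H·P̄·Hᵀ + R = [49 57; 57 92]
K = P̄·Hᵀ·S⁻¹ = [1037/1259 -273/1259; -999/1259 660/1259]
x' − x̄ = [-5403/1259, 4014/1259] = K·y
y = (KᵀK)⁻¹·Kᵀ·(x' − x̄) = [-6, -3]
z = y + H·x̄ = [-6, -3] + [5, 6] = [-1, 3]

z = [-1, 3]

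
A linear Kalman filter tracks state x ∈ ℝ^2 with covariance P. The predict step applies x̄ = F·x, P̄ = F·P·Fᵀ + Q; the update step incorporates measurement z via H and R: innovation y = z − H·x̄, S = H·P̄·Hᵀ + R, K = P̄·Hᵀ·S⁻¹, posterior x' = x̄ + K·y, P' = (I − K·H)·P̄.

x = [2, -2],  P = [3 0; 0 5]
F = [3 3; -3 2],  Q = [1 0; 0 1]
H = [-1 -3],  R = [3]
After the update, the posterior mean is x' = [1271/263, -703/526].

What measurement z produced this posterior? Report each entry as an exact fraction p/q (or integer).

z = [-1]

x̄ = F·x = [0, -10]
P̄ = F·P·Fᵀ + Q = [73 3; 3 48]
S = H·P̄·Hᵀ + R = [526]
K = P̄·Hᵀ·S⁻¹ = [-41/263; -147/526]
x' − x̄ = [1271/263, 4557/526] = K·y
y = (KᵀK)⁻¹·Kᵀ·(x' − x̄) = [-31]
z = y + H·x̄ = [-31] + [30] = [-1]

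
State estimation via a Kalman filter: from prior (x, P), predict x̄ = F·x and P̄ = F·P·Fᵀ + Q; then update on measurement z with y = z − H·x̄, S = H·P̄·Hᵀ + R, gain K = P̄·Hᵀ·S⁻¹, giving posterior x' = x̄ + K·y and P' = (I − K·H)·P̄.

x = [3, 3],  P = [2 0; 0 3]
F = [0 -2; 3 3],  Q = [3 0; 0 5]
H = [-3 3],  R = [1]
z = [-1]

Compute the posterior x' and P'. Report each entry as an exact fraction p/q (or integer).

x̄ = F·x = [-6, 18]
P̄ = F·P·Fᵀ + Q = [15 -18; -18 50]
y = z − H·x̄ = [-73]
S = H·P̄·Hᵀ + R = [910]
K = P̄·Hᵀ·S⁻¹ = [-99/910; 102/455]
x' = x̄ + K·y = [1767/910, 744/455]
P' = (I − K·H)·P̄ = [3849/910 1908/455; 1908/455 1942/455]

x' = [1767/910, 744/455]
P' = [3849/910 1908/455; 1908/455 1942/455]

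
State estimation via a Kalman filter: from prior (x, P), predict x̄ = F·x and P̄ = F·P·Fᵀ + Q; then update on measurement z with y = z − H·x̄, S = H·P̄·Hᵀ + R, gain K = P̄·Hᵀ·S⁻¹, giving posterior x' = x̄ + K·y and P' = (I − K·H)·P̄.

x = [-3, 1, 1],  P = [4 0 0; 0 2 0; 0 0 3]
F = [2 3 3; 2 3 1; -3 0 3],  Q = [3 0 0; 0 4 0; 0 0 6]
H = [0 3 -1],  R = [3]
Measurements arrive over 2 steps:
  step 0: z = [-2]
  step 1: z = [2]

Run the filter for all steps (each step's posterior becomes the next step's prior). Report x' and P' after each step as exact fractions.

step 0: x' = [224/59, 382/177, 1516/177], P' = [2012/59 605/59 1773/59; 605/59 303/59 863/59; 1773/59 863/59 2627/59]
step 1: x' = [113656/8005, 43516/8005, 342853/24015], P' = [1073236/8005 388171/8005 2305227/16010; 388171/8005 156301/8005 921797/16010; 2305227/16010 921797/16010 5530729/32020]

step 0: x̄ = F·x = [0, -2, 12]
step 0: P̄ = F·P·Fᵀ + Q = [64 43 3; 43 41 -15; 3 -15 69]
step 0: y = z − H·x̄ = [16]
step 0: S = H·P̄·Hᵀ + R = [531]
step 0: K = P̄·Hᵀ·S⁻¹ = [14/59; 46/177; -38/177]
step 0: x' = x̄ + K·y = [224/59, 382/177, 1516/177]
step 0: P' = (I − K·H)·P̄ = [2012/59 605/59 1773/59; 605/59 303/59 863/59; 1773/59 863/59 2627/59]
step 1: x̄ = F·x = [2346/59, 4006/177, 844/59]
step 1: P̄ = F·P·Fᵀ + Q = [78665/59 50456/59 8574/59; 50456/59 33168/59 3450/59; 8574/59 3450/59 10191/59]
step 1: y = z − H·x̄ = [-3044/59]
step 1: S = H·P̄·Hᵀ + R = [288180/59]
step 1: K = P̄·Hᵀ·S⁻¹ = [7933/16010; 16009/48030; 53/96060]
step 1: x' = x̄ + K·y = [113656/8005, 43516/8005, 342853/24015]
step 1: P' = (I − K·H)·P̄ = [1073236/8005 388171/8005 2305227/16010; 388171/8005 156301/8005 921797/16010; 2305227/16010 921797/16010 5530729/32020]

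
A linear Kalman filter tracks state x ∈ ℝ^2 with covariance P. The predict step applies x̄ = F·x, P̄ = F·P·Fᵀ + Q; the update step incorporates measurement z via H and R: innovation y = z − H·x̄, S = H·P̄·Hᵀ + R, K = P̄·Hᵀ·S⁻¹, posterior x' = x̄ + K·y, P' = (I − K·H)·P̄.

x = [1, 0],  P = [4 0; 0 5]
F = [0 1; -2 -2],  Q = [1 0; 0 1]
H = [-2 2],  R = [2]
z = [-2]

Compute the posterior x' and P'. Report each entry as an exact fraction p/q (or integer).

x̄ = F·x = [0, -2]
P̄ = F·P·Fᵀ + Q = [6 -10; -10 37]
y = z − H·x̄ = [2]
S = H·P̄·Hᵀ + R = [254]
K = P̄·Hᵀ·S⁻¹ = [-16/127; 47/127]
x' = x̄ + K·y = [-32/127, -160/127]
P' = (I − K·H)·P̄ = [250/127 234/127; 234/127 281/127]

x' = [-32/127, -160/127]
P' = [250/127 234/127; 234/127 281/127]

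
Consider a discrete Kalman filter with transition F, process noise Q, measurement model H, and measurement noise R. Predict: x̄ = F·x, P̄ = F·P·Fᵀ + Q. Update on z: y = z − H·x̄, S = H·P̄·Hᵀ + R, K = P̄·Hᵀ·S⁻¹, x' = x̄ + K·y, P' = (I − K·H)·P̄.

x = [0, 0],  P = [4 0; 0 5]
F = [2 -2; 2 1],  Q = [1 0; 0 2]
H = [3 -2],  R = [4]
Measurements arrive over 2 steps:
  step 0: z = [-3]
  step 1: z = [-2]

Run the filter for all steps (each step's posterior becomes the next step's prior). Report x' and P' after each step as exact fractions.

step 0: x̄ = F·x = [0, 0]
step 0: P̄ = F·P·Fᵀ + Q = [37 6; 6 23]
step 0: y = z − H·x̄ = [-3]
step 0: S = H·P̄·Hᵀ + R = [357]
step 0: K = P̄·Hᵀ·S⁻¹ = [33/119; -4/51]
step 0: x' = x̄ + K·y = [-99/119, 4/17]
step 0: P' = (I − K·H)·P̄ = [1136/119 234/17; 234/17 1061/51]
step 1: x̄ = F·x = [-254/119, -10/7]
step 1: P̄ = F·P·Fᵀ + Q = [4385/357 -650/21; -650/21 2437/21]
step 1: y = z − H·x̄ = [184/119]
step 1: S = H·P̄·Hᵀ + R = [339209/357]
step 1: K = P̄·Hᵀ·S⁻¹ = [35255/339209; -116008/339209]
step 1: x' = x̄ + K·y = [-669514/339209, -663958/339209]
step 1: P' = (I − K·H)·P̄ = [684920/339209 956870/339209; 956870/339209 1667321/339209]

step 0: x' = [-99/119, 4/17], P' = [1136/119 234/17; 234/17 1061/51]
step 1: x' = [-669514/339209, -663958/339209], P' = [684920/339209 956870/339209; 956870/339209 1667321/339209]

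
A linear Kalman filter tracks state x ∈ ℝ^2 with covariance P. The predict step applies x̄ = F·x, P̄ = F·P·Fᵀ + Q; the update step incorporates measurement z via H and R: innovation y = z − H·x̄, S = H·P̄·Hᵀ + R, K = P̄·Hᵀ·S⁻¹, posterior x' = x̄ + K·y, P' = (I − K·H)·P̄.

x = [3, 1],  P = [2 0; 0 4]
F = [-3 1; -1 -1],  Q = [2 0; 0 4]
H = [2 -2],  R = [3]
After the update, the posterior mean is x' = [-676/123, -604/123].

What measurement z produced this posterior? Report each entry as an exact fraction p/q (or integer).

x̄ = F·x = [-8, -4]
P̄ = F·P·Fᵀ + Q = [24 2; 2 10]
S = H·P̄·Hᵀ + R = [123]
K = P̄·Hᵀ·S⁻¹ = [44/123; -16/123]
x' − x̄ = [308/123, -112/123] = K·y
y = (KᵀK)⁻¹·Kᵀ·(x' − x̄) = [7]
z = y + H·x̄ = [7] + [-8] = [-1]

z = [-1]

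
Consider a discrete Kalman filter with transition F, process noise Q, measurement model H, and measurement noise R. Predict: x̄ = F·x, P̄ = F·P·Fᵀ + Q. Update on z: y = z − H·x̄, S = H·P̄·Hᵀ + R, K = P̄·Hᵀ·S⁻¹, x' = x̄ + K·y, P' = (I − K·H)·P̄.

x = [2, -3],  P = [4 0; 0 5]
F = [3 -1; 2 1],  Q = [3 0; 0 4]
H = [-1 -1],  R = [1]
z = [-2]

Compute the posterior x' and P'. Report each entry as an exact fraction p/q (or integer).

x' = [13/3, -61/27]
P' = [29/4 -20/3; -20/3 191/27]

x̄ = F·x = [9, 1]
P̄ = F·P·Fᵀ + Q = [44 19; 19 25]
y = z − H·x̄ = [8]
S = H·P̄·Hᵀ + R = [108]
K = P̄·Hᵀ·S⁻¹ = [-7/12; -11/27]
x' = x̄ + K·y = [13/3, -61/27]
P' = (I − K·H)·P̄ = [29/4 -20/3; -20/3 191/27]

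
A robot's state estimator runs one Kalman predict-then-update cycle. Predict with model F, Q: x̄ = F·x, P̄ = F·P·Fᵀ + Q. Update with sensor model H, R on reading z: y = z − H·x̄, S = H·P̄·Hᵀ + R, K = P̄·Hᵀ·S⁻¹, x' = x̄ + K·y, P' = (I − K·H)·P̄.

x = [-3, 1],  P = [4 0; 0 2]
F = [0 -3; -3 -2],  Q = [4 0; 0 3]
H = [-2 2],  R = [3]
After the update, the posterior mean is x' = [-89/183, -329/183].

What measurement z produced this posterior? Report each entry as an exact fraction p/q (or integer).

x̄ = F·x = [-3, 7]
P̄ = F·P·Fᵀ + Q = [22 12; 12 47]
S = H·P̄·Hᵀ + R = [183]
K = P̄·Hᵀ·S⁻¹ = [-20/183; 70/183]
x' − x̄ = [460/183, -1610/183] = K·y
y = (KᵀK)⁻¹·Kᵀ·(x' − x̄) = [-23]
z = y + H·x̄ = [-23] + [20] = [-3]

z = [-3]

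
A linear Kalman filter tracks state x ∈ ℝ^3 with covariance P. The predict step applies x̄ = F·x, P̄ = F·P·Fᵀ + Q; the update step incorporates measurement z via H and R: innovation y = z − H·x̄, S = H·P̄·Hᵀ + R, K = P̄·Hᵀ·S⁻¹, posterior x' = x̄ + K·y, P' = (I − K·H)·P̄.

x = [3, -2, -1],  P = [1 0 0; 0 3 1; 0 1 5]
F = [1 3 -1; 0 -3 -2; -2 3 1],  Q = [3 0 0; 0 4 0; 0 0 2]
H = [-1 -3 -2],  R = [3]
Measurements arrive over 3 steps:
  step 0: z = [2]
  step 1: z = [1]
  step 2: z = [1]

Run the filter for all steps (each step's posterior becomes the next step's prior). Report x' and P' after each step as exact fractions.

step 0: x̄ = F·x = [-2, 8, -13]
step 0: P̄ = F·P·Fᵀ + Q = [30 -20 20; -20 63 -46; 20 -46 44]
step 0: y = z − H·x̄ = [-2]
step 0: S = H·P̄·Hᵀ + R = [184]
step 0: K = P̄·Hᵀ·S⁻¹ = [-5/92; -77/184; 15/92]
step 0: x' = x̄ + K·y = [-87/46, 813/92, -613/46]
step 0: P' = (I − K·H)·P̄ = [1355/46 -2225/92 995/46; -2225/92 5663/184 -3077/92; 995/46 -3077/92 1799/46]
step 1: x̄ = F·x = [3491/92, 13/92, 1561/92]
step 1: P̄ = F·P·Fᵀ + Q = [66399/184 -12723/184 58221/184; -12723/184 6639/184 -20753/184; 58221/184 -20753/184 80767/184]
step 1: y = z − H·x̄ = [1686/23]
step 1: S = H·P̄·Hᵀ + R = [44660/23]
step 1: K = P̄·Hᵀ·S⁻¹ = [-411/1015; 4289/44660; -19687/44660]
step 1: x' = x̄ + K·y = [33547/4060, 320713/44660, -685379/44660]
step 1: P' = (I − K·H)·P̄ = [344991/8120 51669/8120 -245067/8120; 51669/8120 1623191/89320 -2731833/89320; -245067/8120 -2731833/89320 5504679/89320]
step 2: x̄ = F·x = [403307/8932, 408619/44660, -723/70]
step 2: P̄ = F·P·Fᵀ + Q = [9873777/17864 1656507/17864 -2595/28; 1656507/17864 4202719/89320 -13173/140; -2595/28 -13173/140 18059/70]
step 2: y = z − H·x̄ = [591126/11165]
step 2: S = H·P̄·Hᵀ + R = [47682487/44660]
step 2: K = P̄·Hᵀ·S⁻¹ = [-28830195/47682487; -2040972/47682487; -6297698/47682487]
step 2: x' = x̄ + K·y = [2506430141/190729948, 1312860161/190729948, -1651841631/95364974]
step 2: P' = (I − K·H)·P̄ = [61949926533/381459896 24831941421/381459896 -33938456529/190729948; 24831941421/381459896 17202414749/381459896 -19097550585/190729948; -33938456529/190729948 -19097550585/190729948 22826670165/95364974]

step 0: x' = [-87/46, 813/92, -613/46], P' = [1355/46 -2225/92 995/46; -2225/92 5663/184 -3077/92; 995/46 -3077/92 1799/46]
step 1: x' = [33547/4060, 320713/44660, -685379/44660], P' = [344991/8120 51669/8120 -245067/8120; 51669/8120 1623191/89320 -2731833/89320; -245067/8120 -2731833/89320 5504679/89320]
step 2: x' = [2506430141/190729948, 1312860161/190729948, -1651841631/95364974], P' = [61949926533/381459896 24831941421/381459896 -33938456529/190729948; 24831941421/381459896 17202414749/381459896 -19097550585/190729948; -33938456529/190729948 -19097550585/190729948 22826670165/95364974]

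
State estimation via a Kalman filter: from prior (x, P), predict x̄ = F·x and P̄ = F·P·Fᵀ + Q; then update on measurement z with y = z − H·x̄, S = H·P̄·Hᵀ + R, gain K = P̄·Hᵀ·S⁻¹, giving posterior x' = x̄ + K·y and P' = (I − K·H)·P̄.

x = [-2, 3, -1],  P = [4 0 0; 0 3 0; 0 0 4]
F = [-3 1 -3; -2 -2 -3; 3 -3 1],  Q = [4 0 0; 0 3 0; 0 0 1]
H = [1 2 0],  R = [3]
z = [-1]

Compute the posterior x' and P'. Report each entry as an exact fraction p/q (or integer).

x̄ = F·x = [12, 1, -16]
P̄ = F·P·Fᵀ + Q = [79 54 -57; 54 67 -18; -57 -18 68]
y = z − H·x̄ = [-15]
S = H·P̄·Hᵀ + R = [566]
K = P̄·Hᵀ·S⁻¹ = [187/566; 94/283; -93/566]
x' = x̄ + K·y = [3987/566, -1127/283, -7661/566]
P' = (I − K·H)·P̄ = [9745/566 -2296/283 -14871/566; -2296/283 1289/283 3648/283; -14871/566 3648/283 29839/566]

x' = [3987/566, -1127/283, -7661/566]
P' = [9745/566 -2296/283 -14871/566; -2296/283 1289/283 3648/283; -14871/566 3648/283 29839/566]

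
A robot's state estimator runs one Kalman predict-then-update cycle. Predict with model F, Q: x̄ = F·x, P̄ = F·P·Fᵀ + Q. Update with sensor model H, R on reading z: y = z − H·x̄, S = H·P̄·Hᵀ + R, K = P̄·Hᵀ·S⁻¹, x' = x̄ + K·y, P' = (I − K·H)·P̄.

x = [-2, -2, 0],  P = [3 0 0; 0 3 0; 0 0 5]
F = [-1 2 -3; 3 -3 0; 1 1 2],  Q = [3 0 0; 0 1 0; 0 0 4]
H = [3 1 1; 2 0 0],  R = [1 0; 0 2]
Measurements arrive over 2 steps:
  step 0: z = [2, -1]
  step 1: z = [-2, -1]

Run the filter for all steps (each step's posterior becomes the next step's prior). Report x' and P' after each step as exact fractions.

step 0: x' = [-1540/5333, 31737/5333, -17570/5333], P' = [2502/5333 -5373/5333 -1998/5333; -5373/5333 106861/5333 -86754/5333; -1998/5333 -86754/5333 93561/5333]
step 1: x' = [-9731535/22745926, -12579639/3249418, 20227025/6498836], P' = [9958467/22745926 -4340603/3249418 511343/6498836; -4340603/3249418 51968769/3249418 -71811799/6498836; 511343/6498836 -71811799/6498836 138524257/12997672]

step 0: x̄ = F·x = [-2, 0, -4]
step 0: P̄ = F·P·Fᵀ + Q = [63 -27 -27; -27 55 0; -27 0 30]
step 0: y = z − H·x̄ = [12, 3]
step 0: S = H·P̄·Hᵀ + R = [329 270; 270 254]
step 0: K = P̄·Hᵀ·S⁻¹ = [135/5333 2502/5333; 3988/5333 -5373/5333; 813/5333 -1998/5333]
step 0: x' = x̄ + K·y = [-1540/5333, 31737/5333, -17570/5333]
step 0: P' = (I − K·H)·P̄ = [2502/5333 -5373/5333 -1998/5333; -5373/5333 106861/5333 -86754/5333; -1998/5333 -86754/5333 93561/5333]
step 1: x̄ = F·x = [117724/5333, -99831/5333, -4943/5333]
step 1: P̄ = F·P·Fᵀ + Q = [2338546/5333 -1459833/5333 -432283/5333; -1459833/5333 1086314/5333 195459/5333; -432283/5333 195459/5333 139185/5333]
step 1: y = z − H·x̄ = [-259064/5333, -240781/5333]
step 1: S = H·P̄·Hᵀ + R = [11315968/5333 10247044/5333; 10247044/5333 9364850/5333]
step 1: K = P̄·Hᵀ·S⁻¹ = [2561761/45491852 9958467/22745926; 6082121/6498836 -4340603/3249418; -2031283/12997672 511343/6498836]
step 1: x' = x̄ + K·y = [-9731535/22745926, -12579639/3249418, 20227025/6498836]
step 1: P' = (I − K·H)·P̄ = [9958467/22745926 -4340603/3249418 511343/6498836; -4340603/3249418 51968769/3249418 -71811799/6498836; 511343/6498836 -71811799/6498836 138524257/12997672]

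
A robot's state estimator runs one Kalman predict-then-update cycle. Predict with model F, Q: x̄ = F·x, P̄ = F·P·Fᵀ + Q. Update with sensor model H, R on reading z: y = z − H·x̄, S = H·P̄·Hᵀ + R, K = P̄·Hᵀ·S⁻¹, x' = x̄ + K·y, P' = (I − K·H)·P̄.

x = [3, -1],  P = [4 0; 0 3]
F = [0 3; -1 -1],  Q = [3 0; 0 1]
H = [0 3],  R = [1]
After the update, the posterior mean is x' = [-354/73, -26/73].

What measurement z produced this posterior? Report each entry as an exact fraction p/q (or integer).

x̄ = F·x = [-3, -2]
P̄ = F·P·Fᵀ + Q = [30 -9; -9 8]
S = H·P̄·Hᵀ + R = [73]
K = P̄·Hᵀ·S⁻¹ = [-27/73; 24/73]
x' − x̄ = [-135/73, 120/73] = K·y
y = (KᵀK)⁻¹·Kᵀ·(x' − x̄) = [5]
z = y + H·x̄ = [5] + [-6] = [-1]

z = [-1]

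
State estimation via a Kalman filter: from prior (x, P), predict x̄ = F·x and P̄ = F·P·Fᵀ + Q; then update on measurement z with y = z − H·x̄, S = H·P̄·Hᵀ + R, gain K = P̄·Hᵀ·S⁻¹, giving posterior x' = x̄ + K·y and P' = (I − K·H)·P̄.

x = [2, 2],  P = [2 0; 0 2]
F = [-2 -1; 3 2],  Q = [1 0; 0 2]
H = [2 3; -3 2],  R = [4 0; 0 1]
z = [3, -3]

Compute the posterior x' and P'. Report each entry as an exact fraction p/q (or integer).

x̄ = F·x = [-6, 10]
P̄ = F·P·Fᵀ + Q = [11 -16; -16 28]
y = z − H·x̄ = [-15, -41]
S = H·P̄·Hᵀ + R = [108 182; 182 404]
K = P̄·Hᵀ·S⁻¹ = [663/5254 -572/2627; 520/2627 442/2627]
x' = x̄ + K·y = [5435/5254, 348/2627]
P' = (I − K·H)·P̄ = [336/2627 218/2627; 218/2627 548/2627]

x' = [5435/5254, 348/2627]
P' = [336/2627 218/2627; 218/2627 548/2627]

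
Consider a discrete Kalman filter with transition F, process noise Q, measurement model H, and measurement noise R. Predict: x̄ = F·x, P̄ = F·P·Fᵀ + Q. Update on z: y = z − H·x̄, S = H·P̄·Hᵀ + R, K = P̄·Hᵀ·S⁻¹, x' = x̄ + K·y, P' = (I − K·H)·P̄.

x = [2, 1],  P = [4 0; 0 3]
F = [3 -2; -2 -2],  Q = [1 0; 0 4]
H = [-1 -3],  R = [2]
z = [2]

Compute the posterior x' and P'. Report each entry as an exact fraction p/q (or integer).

x' = [408/89, -198/89]
P' = [12914/267 -1432/89; -1432/89 496/89]

x̄ = F·x = [4, -6]
P̄ = F·P·Fᵀ + Q = [49 -12; -12 32]
y = z − H·x̄ = [-12]
S = H·P̄·Hᵀ + R = [267]
K = P̄·Hᵀ·S⁻¹ = [-13/267; -28/89]
x' = x̄ + K·y = [408/89, -198/89]
P' = (I − K·H)·P̄ = [12914/267 -1432/89; -1432/89 496/89]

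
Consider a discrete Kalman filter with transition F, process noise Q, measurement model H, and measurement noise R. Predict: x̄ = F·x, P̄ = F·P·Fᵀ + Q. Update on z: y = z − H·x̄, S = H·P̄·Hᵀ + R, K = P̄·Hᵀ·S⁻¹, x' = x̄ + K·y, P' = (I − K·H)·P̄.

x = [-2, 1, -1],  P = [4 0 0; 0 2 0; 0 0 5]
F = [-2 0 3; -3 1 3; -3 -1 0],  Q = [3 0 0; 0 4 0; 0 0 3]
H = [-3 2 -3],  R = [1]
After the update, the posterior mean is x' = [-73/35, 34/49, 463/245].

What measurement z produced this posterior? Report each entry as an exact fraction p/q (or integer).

x̄ = F·x = [1, 4, 5]
P̄ = F·P·Fᵀ + Q = [64 69 24; 69 87 34; 24 34 41]
S = H·P̄·Hᵀ + R = [490]
K = P̄·Hᵀ·S⁻¹ = [-9/35; -27/98; -127/490]
x' − x̄ = [-108/35, -162/49, -762/245] = K·y
y = (KᵀK)⁻¹·Kᵀ·(x' − x̄) = [12]
z = y + H·x̄ = [12] + [-10] = [2]

z = [2]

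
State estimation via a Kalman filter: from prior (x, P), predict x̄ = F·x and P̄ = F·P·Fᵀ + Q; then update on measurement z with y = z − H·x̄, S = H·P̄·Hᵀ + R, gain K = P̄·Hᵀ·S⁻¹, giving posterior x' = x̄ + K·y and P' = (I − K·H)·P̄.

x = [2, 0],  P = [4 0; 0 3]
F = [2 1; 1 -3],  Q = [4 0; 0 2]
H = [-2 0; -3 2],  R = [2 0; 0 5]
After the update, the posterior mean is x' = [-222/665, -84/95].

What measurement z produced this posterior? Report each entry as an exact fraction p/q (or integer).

x̄ = F·x = [4, 2]
P̄ = F·P·Fᵀ + Q = [23 -1; -1 33]
S = H·P̄·Hᵀ + R = [94 142; 142 356]
K = P̄·Hᵀ·S⁻¹ = [-3147/6650 -71/6650; -649/950 443/950]
x' − x̄ = [-2882/665, -274/95] = K·y
y = (KᵀK)⁻¹·Kᵀ·(x' − x̄) = [9, 7]
z = y + H·x̄ = [9, 7] + [-8, -8] = [1, -1]

z = [1, -1]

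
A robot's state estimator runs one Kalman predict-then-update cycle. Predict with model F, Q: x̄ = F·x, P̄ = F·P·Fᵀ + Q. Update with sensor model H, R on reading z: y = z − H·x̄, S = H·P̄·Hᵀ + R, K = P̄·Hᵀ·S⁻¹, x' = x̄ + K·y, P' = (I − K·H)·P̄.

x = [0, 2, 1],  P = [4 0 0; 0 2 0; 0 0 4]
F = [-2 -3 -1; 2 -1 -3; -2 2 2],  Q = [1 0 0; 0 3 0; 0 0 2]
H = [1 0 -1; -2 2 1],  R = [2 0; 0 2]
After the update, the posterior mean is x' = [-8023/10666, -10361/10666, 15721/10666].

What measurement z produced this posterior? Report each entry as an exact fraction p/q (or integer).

x̄ = F·x = [-7, -5, 6]
P̄ = F·P·Fᵀ + Q = [39 2 -4; 2 57 -44; -4 -44 42]
S = H·P̄·Hᵀ + R = [91 -40; -40 252]
K = P̄·Hᵀ·S⁻¹ = [1929/5333 -2689/10666; 3558/5333 3923/10666; -3278/5333 -2649/10666]
x' − x̄ = [66639/10666, 42969/10666, -48275/10666] = K·y
y = (KᵀK)⁻¹·Kᵀ·(x' − x̄) = [11, -9]
z = y + H·x̄ = [11, -9] + [-13, 10] = [-2, 1]

z = [-2, 1]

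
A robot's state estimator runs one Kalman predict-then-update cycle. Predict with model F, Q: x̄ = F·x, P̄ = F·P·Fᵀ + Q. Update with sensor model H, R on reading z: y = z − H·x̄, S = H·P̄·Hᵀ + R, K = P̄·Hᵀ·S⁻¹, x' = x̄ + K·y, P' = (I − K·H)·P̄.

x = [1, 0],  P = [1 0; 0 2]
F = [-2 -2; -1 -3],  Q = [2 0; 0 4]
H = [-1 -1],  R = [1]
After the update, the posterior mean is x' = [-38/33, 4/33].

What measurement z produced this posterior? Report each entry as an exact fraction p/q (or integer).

x̄ = F·x = [-2, -1]
P̄ = F·P·Fᵀ + Q = [14 14; 14 23]
S = H·P̄·Hᵀ + R = [66]
K = P̄·Hᵀ·S⁻¹ = [-14/33; -37/66]
x' − x̄ = [28/33, 37/33] = K·y
y = (KᵀK)⁻¹·Kᵀ·(x' − x̄) = [-2]
z = y + H·x̄ = [-2] + [3] = [1]

z = [1]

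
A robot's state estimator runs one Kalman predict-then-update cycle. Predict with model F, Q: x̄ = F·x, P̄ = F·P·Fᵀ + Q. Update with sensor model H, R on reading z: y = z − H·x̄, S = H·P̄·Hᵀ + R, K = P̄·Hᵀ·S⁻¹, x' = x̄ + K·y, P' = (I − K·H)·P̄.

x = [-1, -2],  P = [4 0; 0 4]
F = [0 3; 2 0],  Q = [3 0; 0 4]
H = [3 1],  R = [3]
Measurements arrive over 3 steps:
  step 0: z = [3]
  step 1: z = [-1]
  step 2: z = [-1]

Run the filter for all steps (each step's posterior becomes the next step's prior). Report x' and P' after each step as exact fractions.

step 0: x̄ = F·x = [-6, -2]
step 0: P̄ = F·P·Fᵀ + Q = [39 0; 0 20]
step 0: y = z − H·x̄ = [23]
step 0: S = H·P̄·Hᵀ + R = [374]
step 0: K = P̄·Hᵀ·S⁻¹ = [117/374; 10/187]
step 0: x' = x̄ + K·y = [447/374, -144/187]
step 0: P' = (I − K·H)·P̄ = [897/374 -1170/187; -1170/187 3540/187]
step 1: x̄ = F·x = [-432/187, 447/187]
step 1: P̄ = F·P·Fᵀ + Q = [32421/187 -7020/187; -7020/187 2542/187]
step 1: y = z − H·x̄ = [662/187]
step 1: S = H·P̄·Hᵀ + R = [252772/187]
step 1: K = P̄·Hᵀ·S⁻¹ = [90243/252772; -9259/126386]
step 1: x' = x̄ + K·y = [-132237/126386, 134666/63193]
step 1: P' = (I − K·H)·P̄ = [274449/252772 -276309/126386; -276309/126386 400575/63193]
step 2: x̄ = F·x = [403998/63193, -132237/63193]
step 2: P̄ = F·P·Fᵀ + Q = [3794754/63193 -828927/63193; -828927/63193 527221/63193]
step 2: y = z − H·x̄ = [-1142950/63193]
step 2: S = H·P̄·Hᵀ + R = [29896024/63193]
step 2: K = P̄·Hᵀ·S⁻¹ = [10555335/29896024; -244945/3737003]
step 2: x' = x̄ + K·y = [108507/14948012, -3389777/3737003]
step 2: P' = (I − K·H)·P̄ = [32170647/29896024 -8105742/3737003; -8105742/3737003 23582391/3737003]

step 0: x' = [447/374, -144/187], P' = [897/374 -1170/187; -1170/187 3540/187]
step 1: x' = [-132237/126386, 134666/63193], P' = [274449/252772 -276309/126386; -276309/126386 400575/63193]
step 2: x' = [108507/14948012, -3389777/3737003], P' = [32170647/29896024 -8105742/3737003; -8105742/3737003 23582391/3737003]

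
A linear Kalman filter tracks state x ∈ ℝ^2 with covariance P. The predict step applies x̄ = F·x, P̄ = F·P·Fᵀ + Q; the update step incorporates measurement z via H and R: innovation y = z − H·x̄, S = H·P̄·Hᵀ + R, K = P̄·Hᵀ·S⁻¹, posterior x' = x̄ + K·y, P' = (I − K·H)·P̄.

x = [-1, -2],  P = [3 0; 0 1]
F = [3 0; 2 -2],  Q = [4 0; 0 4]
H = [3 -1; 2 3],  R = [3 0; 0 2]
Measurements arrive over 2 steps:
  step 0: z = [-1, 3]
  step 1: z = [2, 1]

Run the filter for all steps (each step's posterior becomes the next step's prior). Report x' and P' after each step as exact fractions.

step 0: x̄ = F·x = [-3, 2]
step 0: P̄ = F·P·Fᵀ + Q = [31 18; 18 20]
step 0: y = z − H·x̄ = [10, 3]
step 0: S = H·P̄·Hᵀ + R = [194 252; 252 522]
step 0: K = P̄·Hᵀ·S⁻¹ = [551/2098 901/9441; -179/1049 838/3147]
step 0: x' = x̄ + K·y = [-275/3147, 1146/1049]
step 0: P' = (I − K·H)·P̄ = [4385/18882 -287/3147; -287/3147 250/1049]
step 1: x̄ = F·x = [-275/1049, -7426/3147]
step 1: P̄ = F·P·Fᵀ + Q = [12777/2098 6107/3147; 6107/3147 62422/9441]
step 1: y = z − H·x̄ = [1343/3147, 9025/1049]
step 1: S = H·P̄·Hᵀ + R = [996575/18882 95320/3147; 95320/3147 114502/1049]
step 1: K = P̄·Hᵀ·S⁻¹ = [94961/371775 20978/223065; -844018/5080925 802906/3048555]
step 1: x' = x̄ + K·y = [731602/1115325, -2510326/15242775]
step 1: P' = (I − K·H)·P̄ = [252157/1115325 -32726/371775; -32726/371775 1190288/5080925]

step 0: x' = [-275/3147, 1146/1049], P' = [4385/18882 -287/3147; -287/3147 250/1049]
step 1: x' = [731602/1115325, -2510326/15242775], P' = [252157/1115325 -32726/371775; -32726/371775 1190288/5080925]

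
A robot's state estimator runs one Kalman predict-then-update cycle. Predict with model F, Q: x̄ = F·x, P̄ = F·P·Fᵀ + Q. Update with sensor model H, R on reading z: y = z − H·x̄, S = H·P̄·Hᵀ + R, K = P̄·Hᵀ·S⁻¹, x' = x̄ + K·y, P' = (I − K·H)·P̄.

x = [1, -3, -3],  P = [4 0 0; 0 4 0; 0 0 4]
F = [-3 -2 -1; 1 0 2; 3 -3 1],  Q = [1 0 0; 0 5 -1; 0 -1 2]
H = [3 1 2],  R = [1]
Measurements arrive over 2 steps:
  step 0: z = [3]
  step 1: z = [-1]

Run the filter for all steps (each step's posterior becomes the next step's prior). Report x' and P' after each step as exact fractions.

step 0: x̄ = F·x = [6, -5, 9]
step 0: P̄ = F·P·Fᵀ + Q = [57 -20 -16; -20 25 19; -16 19 78]
step 0: y = z − H·x̄ = [-28]
step 0: S = H·P̄·Hᵀ + R = [615]
step 0: K = P̄·Hᵀ·S⁻¹ = [119/615; 1/205; 127/615]
step 0: x' = x̄ + K·y = [358/615, -1053/205, 1979/615]
step 0: P' = (I − K·H)·P̄ = [20894/615 -4219/205 -24953/615; -4219/205 5122/205 3768/205; -24953/615 3768/205 31841/615]
step 1: x̄ = F·x = [653/123, 4316/615, 2506/123]
step 1: P̄ = F·P·Fᵀ + Q = [5116/123 5681/123 -928/123; 5681/123 51521/615 -15755/123; -928/123 -15755/123 73939/123]
step 1: y = z − H·x̄ = [-13262/205]
step 1: S = H·P̄·Hᵀ + R = [520262/205]
step 1: K = P̄·Hᵀ·S⁻¹ = [31955/520262; -3469/260131; 215565/520262]
step 1: x' = x̄ + K·y = [1042180/780393, 6149966/780393, -5018503/780393]
step 1: P' = (I − K·H)·P̄ = [49975297/1560786 37666228/780393 -112581241/1560786; 37666228/780393 65024417/780393 -89016754/780393; -112581241/1560786 -89016754/780393 258211963/1560786]

step 0: x' = [358/615, -1053/205, 1979/615], P' = [20894/615 -4219/205 -24953/615; -4219/205 5122/205 3768/205; -24953/615 3768/205 31841/615]
step 1: x' = [1042180/780393, 6149966/780393, -5018503/780393], P' = [49975297/1560786 37666228/780393 -112581241/1560786; 37666228/780393 65024417/780393 -89016754/780393; -112581241/1560786 -89016754/780393 258211963/1560786]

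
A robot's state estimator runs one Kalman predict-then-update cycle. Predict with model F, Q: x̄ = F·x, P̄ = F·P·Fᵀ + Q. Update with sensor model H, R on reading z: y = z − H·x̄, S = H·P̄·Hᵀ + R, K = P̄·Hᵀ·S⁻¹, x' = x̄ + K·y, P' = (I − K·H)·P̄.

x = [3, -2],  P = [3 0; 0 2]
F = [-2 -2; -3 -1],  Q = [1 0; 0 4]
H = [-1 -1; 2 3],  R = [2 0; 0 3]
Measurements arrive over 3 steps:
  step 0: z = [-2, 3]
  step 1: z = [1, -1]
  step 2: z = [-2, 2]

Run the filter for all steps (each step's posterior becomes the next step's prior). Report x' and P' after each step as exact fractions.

step 0: x' = [702/257, -1516/1799], P' = [645/257 -429/257; -429/257 2497/1799]
step 1: x' = [-1424387/1063627, 447922/1063627], P' = [1472808/1063627 -978690/1063627; -978690/1063627 947030/1063627]
step 2: x' = [399814181/416306639, 14793729/59472377], P' = [575180232/416306639 -54421206/59472377; -54421206/59472377 52519474/59472377]

step 0: x̄ = F·x = [-2, -7]
step 0: P̄ = F·P·Fᵀ + Q = [21 22; 22 33]
step 0: y = z − H·x̄ = [-11, 28]
step 0: S = H·P̄·Hᵀ + R = [100 -251; -251 648]
step 0: K = P̄·Hᵀ·S⁻¹ = [-108/257 1/257; 253/1799 495/1799]
step 0: x' = x̄ + K·y = [702/257, -1516/1799]
step 0: P' = (I − K·H)·P̄ = [645/257 -429/257; -429/257 2497/1799]
step 1: x̄ = F·x = [-6796/1799, -13226/1799]
step 1: P̄ = F·P·Fᵀ + Q = [5823/1799 8060/1799; 8060/1799 32310/1799]
step 1: y = z − H·x̄ = [-18223/1799, 7353/257]
step 1: S = H·P̄·Hᵀ + R = [57851/1799 -21268/257; -21268/257 59457/257]
step 1: K = P̄·Hᵀ·S⁻¹ = [-247059/1063627 3182/1063627; 15830/1063627 294570/1063627]
step 1: x' = x̄ + K·y = [-1424387/1063627, 447922/1063627]
step 1: P' = (I − K·H)·P̄ = [1472808/1063627 -978690/1063627; -978690/1063627 947030/1063627]
step 2: x̄ = F·x = [1952930/1063627, 3825239/1063627]
step 2: P̄ = F·P·Fᵀ + Q = [2913459/1063627 2901388/1063627; 2901388/1063627 12584670/1063627]
step 2: y = z − H·x̄ = [3650915/1063627, -13254323/1063627]
step 2: S = H·P̄·Hᵀ + R = [23428159/1063627 -58087868/1063627; -58087868/1063627 162923403/1063627]
step 2: K = P̄·Hᵀ·S⁻¹ = [-97115895/416306639 2505046/416306639; 950866/59472377 16238670/59472377]
step 2: x' = x̄ + K·y = [399814181/416306639, 14793729/59472377]
step 2: P' = (I − K·H)·P̄ = [575180232/416306639 -54421206/59472377; -54421206/59472377 52519474/59472377]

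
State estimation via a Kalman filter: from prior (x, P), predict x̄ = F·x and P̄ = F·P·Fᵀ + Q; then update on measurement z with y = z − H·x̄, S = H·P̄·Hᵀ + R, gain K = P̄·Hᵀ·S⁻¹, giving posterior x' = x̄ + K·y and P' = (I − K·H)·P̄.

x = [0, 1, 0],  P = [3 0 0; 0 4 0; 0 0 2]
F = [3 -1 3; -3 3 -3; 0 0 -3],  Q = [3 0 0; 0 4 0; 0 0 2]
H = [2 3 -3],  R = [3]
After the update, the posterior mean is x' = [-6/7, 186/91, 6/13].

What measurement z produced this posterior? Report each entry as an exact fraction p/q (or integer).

z = [3]

x̄ = F·x = [-1, 3, 0]
P̄ = F·P·Fᵀ + Q = [52 -57 -18; -57 85 18; -18 18 20]
S = H·P̄·Hᵀ + R = [364]
K = P̄·Hᵀ·S⁻¹ = [-1/28; 87/364; -3/26]
x' − x̄ = [1/7, -87/91, 6/13] = K·y
y = (KᵀK)⁻¹·Kᵀ·(x' − x̄) = [-4]
z = y + H·x̄ = [-4] + [7] = [3]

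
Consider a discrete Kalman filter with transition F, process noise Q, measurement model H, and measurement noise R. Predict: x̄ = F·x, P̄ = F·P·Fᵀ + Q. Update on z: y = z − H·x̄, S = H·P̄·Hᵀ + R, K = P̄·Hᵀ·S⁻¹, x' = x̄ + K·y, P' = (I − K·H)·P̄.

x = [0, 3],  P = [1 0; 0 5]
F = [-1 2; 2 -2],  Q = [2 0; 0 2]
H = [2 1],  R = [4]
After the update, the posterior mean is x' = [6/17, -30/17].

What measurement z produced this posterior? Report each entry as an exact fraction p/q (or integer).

x̄ = F·x = [6, -6]
P̄ = F·P·Fᵀ + Q = [23 -22; -22 26]
S = H·P̄·Hᵀ + R = [34]
K = P̄·Hᵀ·S⁻¹ = [12/17; -9/17]
x' − x̄ = [-96/17, 72/17] = K·y
y = (KᵀK)⁻¹·Kᵀ·(x' − x̄) = [-8]
z = y + H·x̄ = [-8] + [6] = [-2]

z = [-2]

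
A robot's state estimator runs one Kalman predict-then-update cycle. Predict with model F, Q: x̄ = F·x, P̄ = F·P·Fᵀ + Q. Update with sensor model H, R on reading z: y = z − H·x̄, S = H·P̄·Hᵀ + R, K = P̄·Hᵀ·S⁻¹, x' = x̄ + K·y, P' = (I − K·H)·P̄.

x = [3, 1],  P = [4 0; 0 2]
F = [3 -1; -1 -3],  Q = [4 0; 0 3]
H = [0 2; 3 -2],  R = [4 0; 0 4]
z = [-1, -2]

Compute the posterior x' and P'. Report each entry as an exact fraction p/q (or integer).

x̄ = F·x = [8, -6]
P̄ = F·P·Fᵀ + Q = [42 -6; -6 25]
y = z − H·x̄ = [11, -38]
S = H·P̄·Hᵀ + R = [104 -136; -136 554]
K = P̄·Hᵀ·S⁻¹ = [101/326 53/163; 4613/9780 -17/2445]
x' = x̄ + K·y = [-309/326, -5353/9780]
P' = (I − K·H)·P̄ = [138/163 101/163; 101/163 4613/4890]

x' = [-309/326, -5353/9780]
P' = [138/163 101/163; 101/163 4613/4890]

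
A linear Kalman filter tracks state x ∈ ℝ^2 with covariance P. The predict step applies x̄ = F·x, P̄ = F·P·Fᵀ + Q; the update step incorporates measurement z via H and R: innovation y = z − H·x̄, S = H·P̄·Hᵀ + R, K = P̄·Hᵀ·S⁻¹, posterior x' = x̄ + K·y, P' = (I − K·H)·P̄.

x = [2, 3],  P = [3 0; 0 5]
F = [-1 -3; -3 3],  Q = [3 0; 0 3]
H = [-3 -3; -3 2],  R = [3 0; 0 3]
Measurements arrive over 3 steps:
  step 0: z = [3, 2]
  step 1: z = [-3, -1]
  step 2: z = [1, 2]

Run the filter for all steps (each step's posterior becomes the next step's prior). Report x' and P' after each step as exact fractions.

step 0: x̄ = F·x = [-11, 3]
step 0: P̄ = F·P·Fᵀ + Q = [51 -36; -36 75]
step 0: y = z − H·x̄ = [-21, -37]
step 0: S = H·P̄·Hᵀ + R = [489 -99; -99 1194]
step 0: K = P̄·Hᵀ·S⁻¹ = [-1689/12757 -2544/12757; -12684/63785 12731/63785]
step 0: x' = x̄ + K·y = [-10730/12757, -13328/63785]
step 0: P' = (I − K·H)·P̄ = [2202/12757 -513/12757; -513/12757 15249/63785]
step 1: x̄ = F·x = [93634/63785, 120966/63785]
step 1: P̄ = F·P·Fᵀ + Q = [324216/63785 -119601/63785; -119601/63785 473856/63785]
step 1: y = z − H·x̄ = [90489/12757, -4963/12757]
step 1: S = H·P̄·Hᵀ + R = [1044237/12757 -56799/12757; -56799/12757 1287987/12757]
step 1: K = P̄·Hᵀ·S⁻¹ = [-1497141/11686286 -2265117/11686286; -1127589/5843143 1135714/5843143]
step 1: x' = x̄ + K·y = [18541531/29215715, 13205839/29215715]
step 1: P' = (I − K·H)·P̄ = [9789633/58431430 -1151964/29215715; -1151964/29215715 6789909/29215715]
step 2: x̄ = F·x = [-58159048/29215715, -16007076/29215715]
step 2: P̄ = F·P·Fᵀ + Q = [293478717/58431430 -106673031/58431430; -106673031/58431430 427090053/58431430]
step 2: y = z − H·x̄ = [-193282657/29215715, -84031562/29215715]
step 2: S = H·P̄·Hᵀ + R = [2370149331/29215715 -120625479/29215715; -120625479/29215715 5805039327/58431430]
step 2: K = P̄·Hᵀ·S⁻¹ = [-6688027446/52215844433 -10116426711/52215844433; -10072249662/52215844433 10143232373/52215844433]
step 2: x' = x̄ + K·y = [-30601508452/52215844433, 8851966360/52215844433]
step 2: P' = (I − K·H)·P̄ = [8745067005/52215844433 -2057039559/52215844433; -2057039559/52215844433 12129289221/52215844433]

step 0: x' = [-10730/12757, -13328/63785], P' = [2202/12757 -513/12757; -513/12757 15249/63785]
step 1: x' = [18541531/29215715, 13205839/29215715], P' = [9789633/58431430 -1151964/29215715; -1151964/29215715 6789909/29215715]
step 2: x' = [-30601508452/52215844433, 8851966360/52215844433], P' = [8745067005/52215844433 -2057039559/52215844433; -2057039559/52215844433 12129289221/52215844433]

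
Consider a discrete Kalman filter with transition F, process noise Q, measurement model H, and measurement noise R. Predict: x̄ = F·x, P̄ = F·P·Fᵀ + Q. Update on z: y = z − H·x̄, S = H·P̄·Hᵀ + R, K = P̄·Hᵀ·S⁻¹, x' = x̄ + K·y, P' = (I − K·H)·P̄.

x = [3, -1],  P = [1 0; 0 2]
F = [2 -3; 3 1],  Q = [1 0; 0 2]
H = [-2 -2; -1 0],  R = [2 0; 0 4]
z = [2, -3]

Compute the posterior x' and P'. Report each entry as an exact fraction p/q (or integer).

x̄ = F·x = [9, 8]
P̄ = F·P·Fᵀ + Q = [23 0; 0 13]
y = z − H·x̄ = [36, 6]
S = H·P̄·Hᵀ + R = [146 46; 46 27]
K = P̄·Hᵀ·S⁻¹ = [-92/913 -621/913; -351/913 598/913]
x' = x̄ + K·y = [1179/913, -1744/913]
P' = (I − K·H)·P̄ = [2484/913 -2392/913; -2392/913 2743/913]

x' = [1179/913, -1744/913]
P' = [2484/913 -2392/913; -2392/913 2743/913]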